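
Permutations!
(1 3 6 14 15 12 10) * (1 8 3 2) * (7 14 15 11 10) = [0, 2, 1, 6, 4, 5, 15, 14, 3, 9, 8, 10, 7, 13, 11, 12] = (1 2)(3 6 15 12 7 14 11 10 8)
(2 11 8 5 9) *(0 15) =(0 15)(2 11 8 5 9) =[15, 1, 11, 3, 4, 9, 6, 7, 5, 2, 10, 8, 12, 13, 14, 0]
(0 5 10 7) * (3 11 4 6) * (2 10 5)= (0 2 10 7)(3 11 4 6)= [2, 1, 10, 11, 6, 5, 3, 0, 8, 9, 7, 4]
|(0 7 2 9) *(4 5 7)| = 6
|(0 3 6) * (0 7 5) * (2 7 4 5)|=10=|(0 3 6 4 5)(2 7)|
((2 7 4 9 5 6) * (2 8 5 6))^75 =((2 7 4 9 6 8 5))^75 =(2 8 9 7 5 6 4)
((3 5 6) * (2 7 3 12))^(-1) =(2 12 6 5 3 7)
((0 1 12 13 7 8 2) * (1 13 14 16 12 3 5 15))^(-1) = (0 2 8 7 13)(1 15 5 3)(12 16 14)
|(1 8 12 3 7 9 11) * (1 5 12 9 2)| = 9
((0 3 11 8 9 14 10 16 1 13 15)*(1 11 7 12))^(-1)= ((0 3 7 12 1 13 15)(8 9 14 10 16 11))^(-1)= (0 15 13 1 12 7 3)(8 11 16 10 14 9)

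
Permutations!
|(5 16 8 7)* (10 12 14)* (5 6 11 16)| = |(6 11 16 8 7)(10 12 14)| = 15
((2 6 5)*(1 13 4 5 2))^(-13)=(1 5 4 13)(2 6)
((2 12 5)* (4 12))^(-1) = (2 5 12 4)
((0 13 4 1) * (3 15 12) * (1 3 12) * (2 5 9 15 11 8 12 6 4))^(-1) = (0 1 15 9 5 2 13)(3 4 6 12 8 11)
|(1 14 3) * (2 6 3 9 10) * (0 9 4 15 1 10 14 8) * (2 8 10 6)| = 8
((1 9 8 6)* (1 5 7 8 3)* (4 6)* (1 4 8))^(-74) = (1 4 7 3 5 9 6)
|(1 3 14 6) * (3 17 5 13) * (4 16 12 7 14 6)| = 30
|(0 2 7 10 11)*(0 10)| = 6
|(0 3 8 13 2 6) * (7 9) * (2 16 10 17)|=18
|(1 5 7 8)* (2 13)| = 4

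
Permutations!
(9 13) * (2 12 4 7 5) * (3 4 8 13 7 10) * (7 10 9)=(2 12 8 13 7 5)(3 4 9 10)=[0, 1, 12, 4, 9, 2, 6, 5, 13, 10, 3, 11, 8, 7]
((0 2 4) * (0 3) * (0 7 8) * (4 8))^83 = (0 8 2)(3 4 7)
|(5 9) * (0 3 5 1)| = 5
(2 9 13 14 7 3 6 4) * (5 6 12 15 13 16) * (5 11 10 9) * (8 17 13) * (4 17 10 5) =(2 4)(3 12 15 8 10 9 16 11 5 6 17 13 14 7) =[0, 1, 4, 12, 2, 6, 17, 3, 10, 16, 9, 5, 15, 14, 7, 8, 11, 13]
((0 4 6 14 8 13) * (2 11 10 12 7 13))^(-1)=((0 4 6 14 8 2 11 10 12 7 13))^(-1)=(0 13 7 12 10 11 2 8 14 6 4)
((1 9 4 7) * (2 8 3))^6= (1 4)(7 9)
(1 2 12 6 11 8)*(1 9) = [0, 2, 12, 3, 4, 5, 11, 7, 9, 1, 10, 8, 6] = (1 2 12 6 11 8 9)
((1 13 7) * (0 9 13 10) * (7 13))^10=((13)(0 9 7 1 10))^10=(13)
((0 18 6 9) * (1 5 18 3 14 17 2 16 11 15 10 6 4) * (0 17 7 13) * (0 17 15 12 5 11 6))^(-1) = (0 10 15 9 6 16 2 17 13 7 14 3)(1 4 18 5 12 11)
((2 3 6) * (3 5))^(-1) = (2 6 3 5)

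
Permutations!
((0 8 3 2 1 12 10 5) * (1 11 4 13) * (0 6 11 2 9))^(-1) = (0 9 3 8)(1 13 4 11 6 5 10 12)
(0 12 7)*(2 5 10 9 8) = [12, 1, 5, 3, 4, 10, 6, 0, 2, 8, 9, 11, 7] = (0 12 7)(2 5 10 9 8)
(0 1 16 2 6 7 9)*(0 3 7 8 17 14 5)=[1, 16, 6, 7, 4, 0, 8, 9, 17, 3, 10, 11, 12, 13, 5, 15, 2, 14]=(0 1 16 2 6 8 17 14 5)(3 7 9)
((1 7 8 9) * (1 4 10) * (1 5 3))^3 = ((1 7 8 9 4 10 5 3))^3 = (1 9 5 7 4 3 8 10)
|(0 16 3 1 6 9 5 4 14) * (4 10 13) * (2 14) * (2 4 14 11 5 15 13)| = 36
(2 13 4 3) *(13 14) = (2 14 13 4 3) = [0, 1, 14, 2, 3, 5, 6, 7, 8, 9, 10, 11, 12, 4, 13]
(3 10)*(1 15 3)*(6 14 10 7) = (1 15 3 7 6 14 10) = [0, 15, 2, 7, 4, 5, 14, 6, 8, 9, 1, 11, 12, 13, 10, 3]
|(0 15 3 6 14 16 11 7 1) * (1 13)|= |(0 15 3 6 14 16 11 7 13 1)|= 10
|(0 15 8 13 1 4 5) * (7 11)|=14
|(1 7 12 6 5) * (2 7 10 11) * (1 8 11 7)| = |(1 10 7 12 6 5 8 11 2)| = 9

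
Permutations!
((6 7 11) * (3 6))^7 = (3 11 7 6) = ((3 6 7 11))^7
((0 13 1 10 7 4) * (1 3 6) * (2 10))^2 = (0 3 1 10 4 13 6 2 7)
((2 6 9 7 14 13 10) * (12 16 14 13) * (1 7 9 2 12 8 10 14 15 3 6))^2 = (1 13 8 12 15 6)(2 7 14 10 16 3)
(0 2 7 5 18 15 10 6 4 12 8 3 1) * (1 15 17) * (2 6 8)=[6, 0, 7, 15, 12, 18, 4, 5, 3, 9, 8, 11, 2, 13, 14, 10, 16, 1, 17]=(0 6 4 12 2 7 5 18 17 1)(3 15 10 8)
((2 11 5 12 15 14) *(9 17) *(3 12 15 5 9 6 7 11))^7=((2 3 12 5 15 14)(6 7 11 9 17))^7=(2 3 12 5 15 14)(6 11 17 7 9)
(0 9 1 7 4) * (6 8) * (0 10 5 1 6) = (0 9 6 8)(1 7 4 10 5) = [9, 7, 2, 3, 10, 1, 8, 4, 0, 6, 5]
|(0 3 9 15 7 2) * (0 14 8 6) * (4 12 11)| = 9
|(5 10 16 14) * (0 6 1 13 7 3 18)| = 28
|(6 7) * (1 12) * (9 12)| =6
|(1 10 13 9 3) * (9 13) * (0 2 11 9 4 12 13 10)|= |(0 2 11 9 3 1)(4 12 13 10)|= 12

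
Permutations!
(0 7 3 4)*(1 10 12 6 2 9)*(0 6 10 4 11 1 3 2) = (0 7 2 9 3 11 1 4 6)(10 12) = [7, 4, 9, 11, 6, 5, 0, 2, 8, 3, 12, 1, 10]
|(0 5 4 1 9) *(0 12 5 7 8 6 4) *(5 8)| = |(0 7 5)(1 9 12 8 6 4)| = 6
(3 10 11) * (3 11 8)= [0, 1, 2, 10, 4, 5, 6, 7, 3, 9, 8, 11]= (11)(3 10 8)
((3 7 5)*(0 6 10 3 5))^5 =((0 6 10 3 7))^5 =(10)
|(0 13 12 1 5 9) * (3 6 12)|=|(0 13 3 6 12 1 5 9)|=8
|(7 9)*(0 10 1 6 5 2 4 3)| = 8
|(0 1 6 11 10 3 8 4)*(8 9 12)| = 10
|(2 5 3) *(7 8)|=|(2 5 3)(7 8)|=6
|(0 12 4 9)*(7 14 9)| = 6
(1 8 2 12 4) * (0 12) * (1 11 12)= [1, 8, 0, 3, 11, 5, 6, 7, 2, 9, 10, 12, 4]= (0 1 8 2)(4 11 12)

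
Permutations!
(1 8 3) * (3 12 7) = [0, 8, 2, 1, 4, 5, 6, 3, 12, 9, 10, 11, 7] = (1 8 12 7 3)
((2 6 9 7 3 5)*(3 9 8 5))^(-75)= ((2 6 8 5)(7 9))^(-75)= (2 6 8 5)(7 9)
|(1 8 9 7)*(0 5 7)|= |(0 5 7 1 8 9)|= 6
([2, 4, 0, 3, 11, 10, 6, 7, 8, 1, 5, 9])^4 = [0, 1, 2, 3, 4, 5, 6, 7, 8, 9, 10, 11]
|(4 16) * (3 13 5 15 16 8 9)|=|(3 13 5 15 16 4 8 9)|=8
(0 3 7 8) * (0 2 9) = (0 3 7 8 2 9) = [3, 1, 9, 7, 4, 5, 6, 8, 2, 0]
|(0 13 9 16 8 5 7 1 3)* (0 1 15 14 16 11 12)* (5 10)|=|(0 13 9 11 12)(1 3)(5 7 15 14 16 8 10)|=70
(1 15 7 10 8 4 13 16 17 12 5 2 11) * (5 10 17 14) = (1 15 7 17 12 10 8 4 13 16 14 5 2 11) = [0, 15, 11, 3, 13, 2, 6, 17, 4, 9, 8, 1, 10, 16, 5, 7, 14, 12]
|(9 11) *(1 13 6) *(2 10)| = |(1 13 6)(2 10)(9 11)| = 6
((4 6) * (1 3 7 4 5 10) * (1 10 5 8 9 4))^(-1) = (10)(1 7 3)(4 9 8 6)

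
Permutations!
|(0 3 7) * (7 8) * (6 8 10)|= 6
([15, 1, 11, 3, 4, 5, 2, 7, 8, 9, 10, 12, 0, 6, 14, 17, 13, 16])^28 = (0 15 17 16 13 6 2 11 12)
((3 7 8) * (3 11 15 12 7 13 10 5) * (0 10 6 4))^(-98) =((0 10 5 3 13 6 4)(7 8 11 15 12))^(-98) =(7 11 12 8 15)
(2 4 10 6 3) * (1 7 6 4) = (1 7 6 3 2)(4 10) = [0, 7, 1, 2, 10, 5, 3, 6, 8, 9, 4]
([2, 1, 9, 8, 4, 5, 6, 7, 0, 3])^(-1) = (0 8 3 9 2)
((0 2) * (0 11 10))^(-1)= (0 10 11 2)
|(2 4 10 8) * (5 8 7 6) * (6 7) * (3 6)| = 7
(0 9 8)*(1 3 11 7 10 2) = (0 9 8)(1 3 11 7 10 2) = [9, 3, 1, 11, 4, 5, 6, 10, 0, 8, 2, 7]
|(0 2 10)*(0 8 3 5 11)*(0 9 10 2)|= 6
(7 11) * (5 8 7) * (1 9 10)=(1 9 10)(5 8 7 11)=[0, 9, 2, 3, 4, 8, 6, 11, 7, 10, 1, 5]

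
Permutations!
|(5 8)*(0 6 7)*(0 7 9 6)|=|(5 8)(6 9)|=2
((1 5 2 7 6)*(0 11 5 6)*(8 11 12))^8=((0 12 8 11 5 2 7)(1 6))^8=(0 12 8 11 5 2 7)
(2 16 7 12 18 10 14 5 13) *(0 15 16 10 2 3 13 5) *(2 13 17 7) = (0 15 16 2 10 14)(3 17 7 12 18 13) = [15, 1, 10, 17, 4, 5, 6, 12, 8, 9, 14, 11, 18, 3, 0, 16, 2, 7, 13]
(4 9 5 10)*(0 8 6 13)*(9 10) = [8, 1, 2, 3, 10, 9, 13, 7, 6, 5, 4, 11, 12, 0] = (0 8 6 13)(4 10)(5 9)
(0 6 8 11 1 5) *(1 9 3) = (0 6 8 11 9 3 1 5) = [6, 5, 2, 1, 4, 0, 8, 7, 11, 3, 10, 9]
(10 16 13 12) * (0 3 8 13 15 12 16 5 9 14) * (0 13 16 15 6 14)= [3, 1, 2, 8, 4, 9, 14, 7, 16, 0, 5, 11, 10, 15, 13, 12, 6]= (0 3 8 16 6 14 13 15 12 10 5 9)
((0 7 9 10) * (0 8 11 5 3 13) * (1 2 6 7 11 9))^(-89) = (0 11 5 3 13)(1 7 6 2)(8 9 10)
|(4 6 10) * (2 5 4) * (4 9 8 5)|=|(2 4 6 10)(5 9 8)|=12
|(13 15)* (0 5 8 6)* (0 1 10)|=6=|(0 5 8 6 1 10)(13 15)|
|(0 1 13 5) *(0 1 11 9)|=3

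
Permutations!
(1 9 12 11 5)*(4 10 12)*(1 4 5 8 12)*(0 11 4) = (0 11 8 12 4 10 1 9 5) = [11, 9, 2, 3, 10, 0, 6, 7, 12, 5, 1, 8, 4]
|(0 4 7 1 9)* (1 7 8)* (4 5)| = |(0 5 4 8 1 9)| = 6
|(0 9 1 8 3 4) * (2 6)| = 6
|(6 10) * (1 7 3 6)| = 5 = |(1 7 3 6 10)|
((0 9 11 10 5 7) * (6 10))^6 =((0 9 11 6 10 5 7))^6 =(0 7 5 10 6 11 9)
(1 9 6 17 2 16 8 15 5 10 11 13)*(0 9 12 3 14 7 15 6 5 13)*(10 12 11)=(0 9 5 12 3 14 7 15 13 1 11)(2 16 8 6 17)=[9, 11, 16, 14, 4, 12, 17, 15, 6, 5, 10, 0, 3, 1, 7, 13, 8, 2]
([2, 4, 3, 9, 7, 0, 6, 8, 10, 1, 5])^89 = [5, 9, 0, 2, 1, 10, 6, 4, 7, 3, 8]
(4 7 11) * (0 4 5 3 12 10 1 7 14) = (0 4 14)(1 7 11 5 3 12 10) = [4, 7, 2, 12, 14, 3, 6, 11, 8, 9, 1, 5, 10, 13, 0]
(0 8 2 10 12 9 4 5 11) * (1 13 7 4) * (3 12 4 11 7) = (0 8 2 10 4 5 7 11)(1 13 3 12 9) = [8, 13, 10, 12, 5, 7, 6, 11, 2, 1, 4, 0, 9, 3]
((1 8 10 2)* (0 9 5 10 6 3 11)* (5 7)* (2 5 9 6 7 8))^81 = (0 6 3 11)(1 2)(5 10)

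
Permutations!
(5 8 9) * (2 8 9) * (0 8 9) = [8, 1, 9, 3, 4, 0, 6, 7, 2, 5] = (0 8 2 9 5)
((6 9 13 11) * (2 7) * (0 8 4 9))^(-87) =(0 13 8 11 4 6 9)(2 7)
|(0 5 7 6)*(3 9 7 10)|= 7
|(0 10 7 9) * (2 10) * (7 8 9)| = 5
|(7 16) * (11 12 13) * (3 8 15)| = 6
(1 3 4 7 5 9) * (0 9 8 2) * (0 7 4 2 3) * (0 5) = [9, 5, 7, 2, 4, 8, 6, 0, 3, 1] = (0 9 1 5 8 3 2 7)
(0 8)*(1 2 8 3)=(0 3 1 2 8)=[3, 2, 8, 1, 4, 5, 6, 7, 0]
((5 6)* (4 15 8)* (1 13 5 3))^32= (1 5 3 13 6)(4 8 15)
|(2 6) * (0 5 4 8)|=|(0 5 4 8)(2 6)|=4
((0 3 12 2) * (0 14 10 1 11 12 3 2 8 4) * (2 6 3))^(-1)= ((0 6 3 2 14 10 1 11 12 8 4))^(-1)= (0 4 8 12 11 1 10 14 2 3 6)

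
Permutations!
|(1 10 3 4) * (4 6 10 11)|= |(1 11 4)(3 6 10)|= 3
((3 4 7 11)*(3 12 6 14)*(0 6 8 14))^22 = ((0 6)(3 4 7 11 12 8 14))^22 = (3 4 7 11 12 8 14)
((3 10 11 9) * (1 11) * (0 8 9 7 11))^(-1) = (0 1 10 3 9 8)(7 11)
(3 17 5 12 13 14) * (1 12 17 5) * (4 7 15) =(1 12 13 14 3 5 17)(4 7 15) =[0, 12, 2, 5, 7, 17, 6, 15, 8, 9, 10, 11, 13, 14, 3, 4, 16, 1]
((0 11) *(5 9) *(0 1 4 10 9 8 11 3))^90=(1 11 8 5 9 10 4)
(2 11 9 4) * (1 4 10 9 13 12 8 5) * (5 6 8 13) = (1 4 2 11 5)(6 8)(9 10)(12 13) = [0, 4, 11, 3, 2, 1, 8, 7, 6, 10, 9, 5, 13, 12]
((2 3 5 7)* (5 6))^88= ((2 3 6 5 7))^88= (2 5 3 7 6)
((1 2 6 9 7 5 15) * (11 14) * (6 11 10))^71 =((1 2 11 14 10 6 9 7 5 15))^71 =(1 2 11 14 10 6 9 7 5 15)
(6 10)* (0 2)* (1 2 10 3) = (0 10 6 3 1 2) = [10, 2, 0, 1, 4, 5, 3, 7, 8, 9, 6]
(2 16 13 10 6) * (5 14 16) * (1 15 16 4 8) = [0, 15, 5, 3, 8, 14, 2, 7, 1, 9, 6, 11, 12, 10, 4, 16, 13] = (1 15 16 13 10 6 2 5 14 4 8)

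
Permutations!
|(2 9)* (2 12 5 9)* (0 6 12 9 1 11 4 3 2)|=|(0 6 12 5 1 11 4 3 2)|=9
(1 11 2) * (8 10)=(1 11 2)(8 10)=[0, 11, 1, 3, 4, 5, 6, 7, 10, 9, 8, 2]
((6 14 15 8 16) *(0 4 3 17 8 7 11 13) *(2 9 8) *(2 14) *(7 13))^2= (0 3 14 13 4 17 15)(2 8 6 9 16)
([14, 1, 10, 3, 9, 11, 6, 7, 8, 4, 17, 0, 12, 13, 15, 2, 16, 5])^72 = [0, 1, 2, 3, 4, 5, 6, 7, 8, 9, 10, 11, 12, 13, 14, 15, 16, 17]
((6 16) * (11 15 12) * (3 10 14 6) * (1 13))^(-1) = (1 13)(3 16 6 14 10)(11 12 15)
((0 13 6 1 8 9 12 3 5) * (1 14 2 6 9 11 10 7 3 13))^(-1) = (0 5 3 7 10 11 8 1)(2 14 6)(9 13 12)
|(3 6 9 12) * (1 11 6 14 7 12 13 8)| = |(1 11 6 9 13 8)(3 14 7 12)| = 12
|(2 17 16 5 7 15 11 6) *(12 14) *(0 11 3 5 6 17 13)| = |(0 11 17 16 6 2 13)(3 5 7 15)(12 14)| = 28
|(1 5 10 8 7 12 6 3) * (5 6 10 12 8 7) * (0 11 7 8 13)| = |(0 11 7 13)(1 6 3)(5 12 10 8)| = 12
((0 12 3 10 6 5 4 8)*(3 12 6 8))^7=(12)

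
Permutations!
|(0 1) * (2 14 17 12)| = |(0 1)(2 14 17 12)| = 4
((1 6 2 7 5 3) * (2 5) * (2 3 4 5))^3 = ((1 6 2 7 3)(4 5))^3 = (1 7 6 3 2)(4 5)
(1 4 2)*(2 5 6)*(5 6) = (1 4 6 2) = [0, 4, 1, 3, 6, 5, 2]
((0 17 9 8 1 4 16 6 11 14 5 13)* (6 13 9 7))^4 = (0 11 8 13 6 9 16 7 5 4 17 14 1)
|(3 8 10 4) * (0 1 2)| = |(0 1 2)(3 8 10 4)| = 12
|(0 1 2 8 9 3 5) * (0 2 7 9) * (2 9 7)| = 12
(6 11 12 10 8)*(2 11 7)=(2 11 12 10 8 6 7)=[0, 1, 11, 3, 4, 5, 7, 2, 6, 9, 8, 12, 10]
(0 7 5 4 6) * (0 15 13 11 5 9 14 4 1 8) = (0 7 9 14 4 6 15 13 11 5 1 8) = [7, 8, 2, 3, 6, 1, 15, 9, 0, 14, 10, 5, 12, 11, 4, 13]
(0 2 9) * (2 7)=(0 7 2 9)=[7, 1, 9, 3, 4, 5, 6, 2, 8, 0]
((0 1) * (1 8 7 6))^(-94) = (0 8 7 6 1)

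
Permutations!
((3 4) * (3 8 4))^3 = (4 8) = ((4 8))^3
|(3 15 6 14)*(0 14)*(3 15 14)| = |(0 3 14 15 6)| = 5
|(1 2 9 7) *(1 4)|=|(1 2 9 7 4)|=5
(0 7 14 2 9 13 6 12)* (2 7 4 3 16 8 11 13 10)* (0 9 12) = [4, 1, 12, 16, 3, 5, 0, 14, 11, 10, 2, 13, 9, 6, 7, 15, 8] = (0 4 3 16 8 11 13 6)(2 12 9 10)(7 14)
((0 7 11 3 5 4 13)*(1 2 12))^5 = (0 4 3 7 13 5 11)(1 12 2)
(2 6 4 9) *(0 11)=(0 11)(2 6 4 9)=[11, 1, 6, 3, 9, 5, 4, 7, 8, 2, 10, 0]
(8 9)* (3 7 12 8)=(3 7 12 8 9)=[0, 1, 2, 7, 4, 5, 6, 12, 9, 3, 10, 11, 8]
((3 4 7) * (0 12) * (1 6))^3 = ((0 12)(1 6)(3 4 7))^3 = (0 12)(1 6)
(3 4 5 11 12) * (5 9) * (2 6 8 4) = (2 6 8 4 9 5 11 12 3) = [0, 1, 6, 2, 9, 11, 8, 7, 4, 5, 10, 12, 3]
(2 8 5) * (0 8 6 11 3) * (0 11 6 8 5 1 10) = (0 5 2 8 1 10)(3 11) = [5, 10, 8, 11, 4, 2, 6, 7, 1, 9, 0, 3]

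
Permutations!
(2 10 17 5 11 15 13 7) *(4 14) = (2 10 17 5 11 15 13 7)(4 14) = [0, 1, 10, 3, 14, 11, 6, 2, 8, 9, 17, 15, 12, 7, 4, 13, 16, 5]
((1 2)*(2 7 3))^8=(7)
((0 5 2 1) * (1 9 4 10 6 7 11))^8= ((0 5 2 9 4 10 6 7 11 1))^8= (0 11 6 4 2)(1 7 10 9 5)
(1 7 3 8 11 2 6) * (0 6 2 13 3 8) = (0 6 1 7 8 11 13 3) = [6, 7, 2, 0, 4, 5, 1, 8, 11, 9, 10, 13, 12, 3]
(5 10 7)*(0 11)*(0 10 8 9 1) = [11, 0, 2, 3, 4, 8, 6, 5, 9, 1, 7, 10] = (0 11 10 7 5 8 9 1)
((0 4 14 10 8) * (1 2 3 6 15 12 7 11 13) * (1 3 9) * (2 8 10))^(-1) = (0 8 1 9 2 14 4)(3 13 11 7 12 15 6)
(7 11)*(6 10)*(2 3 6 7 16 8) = (2 3 6 10 7 11 16 8) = [0, 1, 3, 6, 4, 5, 10, 11, 2, 9, 7, 16, 12, 13, 14, 15, 8]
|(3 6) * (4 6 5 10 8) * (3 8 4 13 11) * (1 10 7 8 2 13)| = 11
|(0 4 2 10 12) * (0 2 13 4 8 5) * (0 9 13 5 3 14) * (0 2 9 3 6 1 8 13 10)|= |(0 13 4 5 3 14 2)(1 8 6)(9 10 12)|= 21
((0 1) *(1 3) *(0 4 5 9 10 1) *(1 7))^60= ((0 3)(1 4 5 9 10 7))^60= (10)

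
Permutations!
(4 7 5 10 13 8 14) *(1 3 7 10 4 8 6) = (1 3 7 5 4 10 13 6)(8 14) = [0, 3, 2, 7, 10, 4, 1, 5, 14, 9, 13, 11, 12, 6, 8]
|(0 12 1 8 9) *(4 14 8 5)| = 8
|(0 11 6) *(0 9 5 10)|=6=|(0 11 6 9 5 10)|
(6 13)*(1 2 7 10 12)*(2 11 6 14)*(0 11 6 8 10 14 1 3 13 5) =[11, 6, 7, 13, 4, 0, 5, 14, 10, 9, 12, 8, 3, 1, 2] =(0 11 8 10 12 3 13 1 6 5)(2 7 14)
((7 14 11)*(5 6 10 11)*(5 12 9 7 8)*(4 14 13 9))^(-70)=((4 14 12)(5 6 10 11 8)(7 13 9))^(-70)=(4 12 14)(7 9 13)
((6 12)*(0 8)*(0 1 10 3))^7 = ((0 8 1 10 3)(6 12))^7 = (0 1 3 8 10)(6 12)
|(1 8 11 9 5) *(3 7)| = 10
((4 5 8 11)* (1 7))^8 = (11)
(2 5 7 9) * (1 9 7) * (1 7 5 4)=(1 9 2 4)(5 7)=[0, 9, 4, 3, 1, 7, 6, 5, 8, 2]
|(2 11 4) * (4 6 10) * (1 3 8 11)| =|(1 3 8 11 6 10 4 2)| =8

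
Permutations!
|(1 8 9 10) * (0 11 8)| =6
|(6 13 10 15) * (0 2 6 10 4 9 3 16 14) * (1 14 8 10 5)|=|(0 2 6 13 4 9 3 16 8 10 15 5 1 14)|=14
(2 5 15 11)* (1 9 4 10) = (1 9 4 10)(2 5 15 11) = [0, 9, 5, 3, 10, 15, 6, 7, 8, 4, 1, 2, 12, 13, 14, 11]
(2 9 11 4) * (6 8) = (2 9 11 4)(6 8) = [0, 1, 9, 3, 2, 5, 8, 7, 6, 11, 10, 4]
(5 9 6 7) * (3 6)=(3 6 7 5 9)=[0, 1, 2, 6, 4, 9, 7, 5, 8, 3]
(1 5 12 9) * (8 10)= (1 5 12 9)(8 10)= [0, 5, 2, 3, 4, 12, 6, 7, 10, 1, 8, 11, 9]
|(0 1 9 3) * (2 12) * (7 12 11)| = 4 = |(0 1 9 3)(2 11 7 12)|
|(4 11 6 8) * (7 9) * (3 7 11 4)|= |(3 7 9 11 6 8)|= 6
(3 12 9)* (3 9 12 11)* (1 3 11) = (12)(1 3) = [0, 3, 2, 1, 4, 5, 6, 7, 8, 9, 10, 11, 12]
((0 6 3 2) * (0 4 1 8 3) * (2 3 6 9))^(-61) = ((0 9 2 4 1 8 6))^(-61) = (0 2 1 6 9 4 8)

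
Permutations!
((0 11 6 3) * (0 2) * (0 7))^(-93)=(0 3)(2 11)(6 7)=((0 11 6 3 2 7))^(-93)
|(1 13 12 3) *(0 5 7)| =|(0 5 7)(1 13 12 3)| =12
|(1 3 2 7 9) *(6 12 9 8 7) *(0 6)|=|(0 6 12 9 1 3 2)(7 8)|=14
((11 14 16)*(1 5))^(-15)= (16)(1 5)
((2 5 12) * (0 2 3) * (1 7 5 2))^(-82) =((0 1 7 5 12 3))^(-82) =(0 7 12)(1 5 3)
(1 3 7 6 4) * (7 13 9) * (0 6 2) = (0 6 4 1 3 13 9 7 2) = [6, 3, 0, 13, 1, 5, 4, 2, 8, 7, 10, 11, 12, 9]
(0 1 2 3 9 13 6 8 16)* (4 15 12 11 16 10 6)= (0 1 2 3 9 13 4 15 12 11 16)(6 8 10)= [1, 2, 3, 9, 15, 5, 8, 7, 10, 13, 6, 16, 11, 4, 14, 12, 0]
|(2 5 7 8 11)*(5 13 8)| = |(2 13 8 11)(5 7)| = 4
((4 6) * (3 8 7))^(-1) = ((3 8 7)(4 6))^(-1) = (3 7 8)(4 6)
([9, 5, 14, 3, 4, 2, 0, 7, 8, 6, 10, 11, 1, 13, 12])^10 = (14)(0 9 6)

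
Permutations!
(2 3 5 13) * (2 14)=(2 3 5 13 14)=[0, 1, 3, 5, 4, 13, 6, 7, 8, 9, 10, 11, 12, 14, 2]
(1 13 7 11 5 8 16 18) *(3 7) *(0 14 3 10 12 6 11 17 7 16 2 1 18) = (18)(0 14 3 16)(1 13 10 12 6 11 5 8 2)(7 17) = [14, 13, 1, 16, 4, 8, 11, 17, 2, 9, 12, 5, 6, 10, 3, 15, 0, 7, 18]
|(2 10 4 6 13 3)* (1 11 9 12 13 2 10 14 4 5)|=|(1 11 9 12 13 3 10 5)(2 14 4 6)|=8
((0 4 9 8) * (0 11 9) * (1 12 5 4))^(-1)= (0 4 5 12 1)(8 9 11)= ((0 1 12 5 4)(8 11 9))^(-1)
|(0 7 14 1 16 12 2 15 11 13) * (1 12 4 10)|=8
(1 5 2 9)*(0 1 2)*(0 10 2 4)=(0 1 5 10 2 9 4)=[1, 5, 9, 3, 0, 10, 6, 7, 8, 4, 2]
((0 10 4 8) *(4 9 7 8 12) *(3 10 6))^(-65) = ((0 6 3 10 9 7 8)(4 12))^(-65) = (0 7 10 6 8 9 3)(4 12)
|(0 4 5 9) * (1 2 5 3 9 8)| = 4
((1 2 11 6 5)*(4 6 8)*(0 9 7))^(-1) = ((0 9 7)(1 2 11 8 4 6 5))^(-1) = (0 7 9)(1 5 6 4 8 11 2)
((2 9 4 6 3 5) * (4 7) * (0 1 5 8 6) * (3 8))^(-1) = ((0 1 5 2 9 7 4)(6 8))^(-1) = (0 4 7 9 2 5 1)(6 8)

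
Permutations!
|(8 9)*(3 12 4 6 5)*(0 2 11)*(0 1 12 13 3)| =|(0 2 11 1 12 4 6 5)(3 13)(8 9)| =8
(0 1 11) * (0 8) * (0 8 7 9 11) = [1, 0, 2, 3, 4, 5, 6, 9, 8, 11, 10, 7] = (0 1)(7 9 11)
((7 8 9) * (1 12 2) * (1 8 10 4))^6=((1 12 2 8 9 7 10 4))^6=(1 10 9 2)(4 7 8 12)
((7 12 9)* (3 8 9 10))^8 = (3 9 12)(7 10 8)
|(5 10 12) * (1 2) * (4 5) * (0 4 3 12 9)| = |(0 4 5 10 9)(1 2)(3 12)| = 10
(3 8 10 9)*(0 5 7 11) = (0 5 7 11)(3 8 10 9) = [5, 1, 2, 8, 4, 7, 6, 11, 10, 3, 9, 0]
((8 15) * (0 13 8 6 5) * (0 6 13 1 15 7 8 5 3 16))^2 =(0 15 5 3)(1 13 6 16)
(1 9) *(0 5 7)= (0 5 7)(1 9)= [5, 9, 2, 3, 4, 7, 6, 0, 8, 1]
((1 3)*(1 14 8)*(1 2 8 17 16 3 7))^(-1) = (1 7)(2 8)(3 16 17 14)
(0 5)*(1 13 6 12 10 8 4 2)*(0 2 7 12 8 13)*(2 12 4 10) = (0 5 12 2 1)(4 7)(6 8 10 13) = [5, 0, 1, 3, 7, 12, 8, 4, 10, 9, 13, 11, 2, 6]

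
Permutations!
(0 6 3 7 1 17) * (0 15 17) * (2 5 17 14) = (0 6 3 7 1)(2 5 17 15 14) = [6, 0, 5, 7, 4, 17, 3, 1, 8, 9, 10, 11, 12, 13, 2, 14, 16, 15]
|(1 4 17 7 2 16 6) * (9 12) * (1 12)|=9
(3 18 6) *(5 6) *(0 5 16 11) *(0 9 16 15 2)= [5, 1, 0, 18, 4, 6, 3, 7, 8, 16, 10, 9, 12, 13, 14, 2, 11, 17, 15]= (0 5 6 3 18 15 2)(9 16 11)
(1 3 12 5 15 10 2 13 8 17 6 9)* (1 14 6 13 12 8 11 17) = (1 3 8)(2 12 5 15 10)(6 9 14)(11 17 13) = [0, 3, 12, 8, 4, 15, 9, 7, 1, 14, 2, 17, 5, 11, 6, 10, 16, 13]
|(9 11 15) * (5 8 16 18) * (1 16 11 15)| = |(1 16 18 5 8 11)(9 15)| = 6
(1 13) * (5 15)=(1 13)(5 15)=[0, 13, 2, 3, 4, 15, 6, 7, 8, 9, 10, 11, 12, 1, 14, 5]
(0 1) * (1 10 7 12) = (0 10 7 12 1) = [10, 0, 2, 3, 4, 5, 6, 12, 8, 9, 7, 11, 1]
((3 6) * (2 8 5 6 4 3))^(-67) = ((2 8 5 6)(3 4))^(-67) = (2 8 5 6)(3 4)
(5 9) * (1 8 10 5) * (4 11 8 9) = (1 9)(4 11 8 10 5) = [0, 9, 2, 3, 11, 4, 6, 7, 10, 1, 5, 8]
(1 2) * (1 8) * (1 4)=(1 2 8 4)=[0, 2, 8, 3, 1, 5, 6, 7, 4]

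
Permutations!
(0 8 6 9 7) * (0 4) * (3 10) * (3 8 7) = (0 7 4)(3 10 8 6 9) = [7, 1, 2, 10, 0, 5, 9, 4, 6, 3, 8]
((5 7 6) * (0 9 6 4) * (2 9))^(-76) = (0 2 9 6 5 7 4)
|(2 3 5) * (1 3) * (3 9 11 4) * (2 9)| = 10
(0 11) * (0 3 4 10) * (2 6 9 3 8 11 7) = [7, 1, 6, 4, 10, 5, 9, 2, 11, 3, 0, 8] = (0 7 2 6 9 3 4 10)(8 11)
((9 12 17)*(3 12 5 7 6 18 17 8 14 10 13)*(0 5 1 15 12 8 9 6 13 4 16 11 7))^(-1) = (0 5)(1 9 12 15)(3 13 7 11 16 4 10 14 8)(6 17 18)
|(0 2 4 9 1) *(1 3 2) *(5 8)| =4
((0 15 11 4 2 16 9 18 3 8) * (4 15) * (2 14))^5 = ((0 4 14 2 16 9 18 3 8)(11 15))^5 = (0 9 4 18 14 3 2 8 16)(11 15)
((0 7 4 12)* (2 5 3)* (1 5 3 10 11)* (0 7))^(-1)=(1 11 10 5)(2 3)(4 7 12)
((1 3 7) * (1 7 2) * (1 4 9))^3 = ((1 3 2 4 9))^3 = (1 4 3 9 2)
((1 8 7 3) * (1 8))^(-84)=((3 8 7))^(-84)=(8)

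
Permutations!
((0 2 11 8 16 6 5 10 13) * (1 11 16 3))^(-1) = (0 13 10 5 6 16 2)(1 3 8 11)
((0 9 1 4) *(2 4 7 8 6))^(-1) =(0 4 2 6 8 7 1 9)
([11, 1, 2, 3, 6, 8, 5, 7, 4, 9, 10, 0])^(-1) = (0 11)(4 8 5 6)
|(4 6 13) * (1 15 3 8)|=|(1 15 3 8)(4 6 13)|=12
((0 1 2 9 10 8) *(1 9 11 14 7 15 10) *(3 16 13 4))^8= ((0 9 1 2 11 14 7 15 10 8)(3 16 13 4))^8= (16)(0 10 7 11 1)(2 9 8 15 14)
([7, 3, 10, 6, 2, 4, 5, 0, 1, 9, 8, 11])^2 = [0, 6, 8, 5, 10, 2, 4, 7, 3, 9, 1, 11]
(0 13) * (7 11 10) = (0 13)(7 11 10) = [13, 1, 2, 3, 4, 5, 6, 11, 8, 9, 7, 10, 12, 0]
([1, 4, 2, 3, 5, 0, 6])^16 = [0, 1, 2, 3, 4, 5, 6]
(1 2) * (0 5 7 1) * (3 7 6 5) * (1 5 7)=(0 3 1 2)(5 6 7)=[3, 2, 0, 1, 4, 6, 7, 5]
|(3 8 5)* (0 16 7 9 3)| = |(0 16 7 9 3 8 5)| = 7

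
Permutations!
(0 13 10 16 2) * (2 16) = [13, 1, 0, 3, 4, 5, 6, 7, 8, 9, 2, 11, 12, 10, 14, 15, 16] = (16)(0 13 10 2)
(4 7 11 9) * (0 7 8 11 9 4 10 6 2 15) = (0 7 9 10 6 2 15)(4 8 11) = [7, 1, 15, 3, 8, 5, 2, 9, 11, 10, 6, 4, 12, 13, 14, 0]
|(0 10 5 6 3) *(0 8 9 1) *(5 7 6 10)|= 9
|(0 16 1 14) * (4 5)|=4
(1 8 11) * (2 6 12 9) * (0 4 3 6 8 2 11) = (0 4 3 6 12 9 11 1 2 8) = [4, 2, 8, 6, 3, 5, 12, 7, 0, 11, 10, 1, 9]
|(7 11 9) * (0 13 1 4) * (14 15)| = |(0 13 1 4)(7 11 9)(14 15)| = 12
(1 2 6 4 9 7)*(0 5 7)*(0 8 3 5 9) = (0 9 8 3 5 7 1 2 6 4) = [9, 2, 6, 5, 0, 7, 4, 1, 3, 8]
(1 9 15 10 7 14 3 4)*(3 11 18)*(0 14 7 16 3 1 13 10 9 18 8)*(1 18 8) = (18)(0 14 11 1 8)(3 4 13 10 16)(9 15) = [14, 8, 2, 4, 13, 5, 6, 7, 0, 15, 16, 1, 12, 10, 11, 9, 3, 17, 18]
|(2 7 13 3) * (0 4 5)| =12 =|(0 4 5)(2 7 13 3)|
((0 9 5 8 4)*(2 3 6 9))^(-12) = (0 9)(2 5)(3 8)(4 6)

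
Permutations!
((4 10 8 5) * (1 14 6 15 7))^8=((1 14 6 15 7)(4 10 8 5))^8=(1 15 14 7 6)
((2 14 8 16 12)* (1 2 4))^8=(1 2 14 8 16 12 4)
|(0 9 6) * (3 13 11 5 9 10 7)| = |(0 10 7 3 13 11 5 9 6)| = 9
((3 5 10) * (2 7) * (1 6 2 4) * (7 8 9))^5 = (1 7 8 6 4 9 2)(3 10 5)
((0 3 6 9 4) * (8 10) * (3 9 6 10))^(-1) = (0 4 9)(3 8 10) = ((0 9 4)(3 10 8))^(-1)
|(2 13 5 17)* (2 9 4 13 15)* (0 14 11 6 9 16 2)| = |(0 14 11 6 9 4 13 5 17 16 2 15)| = 12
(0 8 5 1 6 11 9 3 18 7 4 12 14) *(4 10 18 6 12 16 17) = (0 8 5 1 12 14)(3 6 11 9)(4 16 17)(7 10 18) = [8, 12, 2, 6, 16, 1, 11, 10, 5, 3, 18, 9, 14, 13, 0, 15, 17, 4, 7]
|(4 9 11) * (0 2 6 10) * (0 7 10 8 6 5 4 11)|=|(11)(0 2 5 4 9)(6 8)(7 10)|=10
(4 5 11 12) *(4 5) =[0, 1, 2, 3, 4, 11, 6, 7, 8, 9, 10, 12, 5] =(5 11 12)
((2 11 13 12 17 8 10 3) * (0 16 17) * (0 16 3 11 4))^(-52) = (8 12 10 16 11 17 13) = ((0 3 2 4)(8 10 11 13 12 16 17))^(-52)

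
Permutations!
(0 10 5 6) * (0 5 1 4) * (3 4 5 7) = [10, 5, 2, 4, 0, 6, 7, 3, 8, 9, 1] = (0 10 1 5 6 7 3 4)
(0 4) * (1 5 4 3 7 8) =(0 3 7 8 1 5 4) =[3, 5, 2, 7, 0, 4, 6, 8, 1]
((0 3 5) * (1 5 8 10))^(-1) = ((0 3 8 10 1 5))^(-1) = (0 5 1 10 8 3)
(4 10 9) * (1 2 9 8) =(1 2 9 4 10 8) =[0, 2, 9, 3, 10, 5, 6, 7, 1, 4, 8]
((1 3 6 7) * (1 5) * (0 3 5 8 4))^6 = ((0 3 6 7 8 4)(1 5))^6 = (8)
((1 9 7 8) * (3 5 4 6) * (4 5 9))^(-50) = ((1 4 6 3 9 7 8))^(-50) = (1 8 7 9 3 6 4)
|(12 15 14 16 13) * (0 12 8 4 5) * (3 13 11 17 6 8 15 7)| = |(0 12 7 3 13 15 14 16 11 17 6 8 4 5)| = 14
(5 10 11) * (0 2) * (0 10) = (0 2 10 11 5) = [2, 1, 10, 3, 4, 0, 6, 7, 8, 9, 11, 5]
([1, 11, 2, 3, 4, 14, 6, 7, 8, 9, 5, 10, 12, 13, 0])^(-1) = [14, 0, 2, 3, 4, 10, 6, 7, 8, 9, 11, 1, 12, 13, 5]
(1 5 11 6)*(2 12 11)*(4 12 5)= (1 4 12 11 6)(2 5)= [0, 4, 5, 3, 12, 2, 1, 7, 8, 9, 10, 6, 11]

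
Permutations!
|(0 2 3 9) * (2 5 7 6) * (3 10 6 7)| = 12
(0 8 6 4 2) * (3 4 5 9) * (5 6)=(0 8 5 9 3 4 2)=[8, 1, 0, 4, 2, 9, 6, 7, 5, 3]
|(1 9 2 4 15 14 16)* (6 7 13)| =21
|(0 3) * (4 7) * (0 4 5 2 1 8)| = 8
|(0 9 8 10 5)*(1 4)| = 10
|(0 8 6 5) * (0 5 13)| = |(0 8 6 13)| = 4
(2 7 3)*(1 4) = (1 4)(2 7 3) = [0, 4, 7, 2, 1, 5, 6, 3]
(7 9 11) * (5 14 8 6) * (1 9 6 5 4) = [0, 9, 2, 3, 1, 14, 4, 6, 5, 11, 10, 7, 12, 13, 8] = (1 9 11 7 6 4)(5 14 8)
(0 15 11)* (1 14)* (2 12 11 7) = (0 15 7 2 12 11)(1 14) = [15, 14, 12, 3, 4, 5, 6, 2, 8, 9, 10, 0, 11, 13, 1, 7]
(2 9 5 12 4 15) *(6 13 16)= (2 9 5 12 4 15)(6 13 16)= [0, 1, 9, 3, 15, 12, 13, 7, 8, 5, 10, 11, 4, 16, 14, 2, 6]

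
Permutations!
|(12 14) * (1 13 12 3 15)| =6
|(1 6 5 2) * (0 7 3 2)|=|(0 7 3 2 1 6 5)|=7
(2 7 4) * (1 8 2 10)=[0, 8, 7, 3, 10, 5, 6, 4, 2, 9, 1]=(1 8 2 7 4 10)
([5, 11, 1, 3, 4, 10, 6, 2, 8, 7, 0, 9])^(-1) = (0 10 5)(1 2 7 9 11)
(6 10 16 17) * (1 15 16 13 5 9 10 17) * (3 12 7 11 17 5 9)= (1 15 16)(3 12 7 11 17 6 5)(9 10 13)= [0, 15, 2, 12, 4, 3, 5, 11, 8, 10, 13, 17, 7, 9, 14, 16, 1, 6]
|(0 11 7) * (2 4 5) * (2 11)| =6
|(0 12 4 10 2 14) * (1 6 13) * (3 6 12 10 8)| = 28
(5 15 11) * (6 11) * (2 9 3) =(2 9 3)(5 15 6 11) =[0, 1, 9, 2, 4, 15, 11, 7, 8, 3, 10, 5, 12, 13, 14, 6]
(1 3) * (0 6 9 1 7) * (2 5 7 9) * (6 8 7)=[8, 3, 5, 9, 4, 6, 2, 0, 7, 1]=(0 8 7)(1 3 9)(2 5 6)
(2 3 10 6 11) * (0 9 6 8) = (0 9 6 11 2 3 10 8) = [9, 1, 3, 10, 4, 5, 11, 7, 0, 6, 8, 2]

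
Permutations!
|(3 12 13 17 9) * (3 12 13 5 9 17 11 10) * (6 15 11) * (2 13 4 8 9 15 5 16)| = 13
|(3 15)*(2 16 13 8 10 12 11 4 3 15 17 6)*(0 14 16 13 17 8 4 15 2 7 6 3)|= |(0 14 16 17 3 8 10 12 11 15 2 13 4)(6 7)|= 26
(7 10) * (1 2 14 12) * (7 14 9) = [0, 2, 9, 3, 4, 5, 6, 10, 8, 7, 14, 11, 1, 13, 12] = (1 2 9 7 10 14 12)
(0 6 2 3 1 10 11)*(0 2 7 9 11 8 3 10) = (0 6 7 9 11 2 10 8 3 1) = [6, 0, 10, 1, 4, 5, 7, 9, 3, 11, 8, 2]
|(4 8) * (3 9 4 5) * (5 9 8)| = 5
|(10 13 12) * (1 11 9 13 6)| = 7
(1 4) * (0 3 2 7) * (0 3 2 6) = (0 2 7 3 6)(1 4) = [2, 4, 7, 6, 1, 5, 0, 3]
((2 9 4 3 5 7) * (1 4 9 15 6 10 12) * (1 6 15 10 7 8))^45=((15)(1 4 3 5 8)(2 10 12 6 7))^45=(15)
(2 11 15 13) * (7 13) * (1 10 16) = (1 10 16)(2 11 15 7 13) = [0, 10, 11, 3, 4, 5, 6, 13, 8, 9, 16, 15, 12, 2, 14, 7, 1]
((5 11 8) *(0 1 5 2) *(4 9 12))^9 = (12)(0 11)(1 8)(2 5)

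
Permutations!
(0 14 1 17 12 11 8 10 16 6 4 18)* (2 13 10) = (0 14 1 17 12 11 8 2 13 10 16 6 4 18) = [14, 17, 13, 3, 18, 5, 4, 7, 2, 9, 16, 8, 11, 10, 1, 15, 6, 12, 0]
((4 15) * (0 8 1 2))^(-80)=((0 8 1 2)(4 15))^(-80)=(15)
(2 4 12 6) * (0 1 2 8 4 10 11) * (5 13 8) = (0 1 2 10 11)(4 12 6 5 13 8) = [1, 2, 10, 3, 12, 13, 5, 7, 4, 9, 11, 0, 6, 8]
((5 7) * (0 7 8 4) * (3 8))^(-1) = ((0 7 5 3 8 4))^(-1) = (0 4 8 3 5 7)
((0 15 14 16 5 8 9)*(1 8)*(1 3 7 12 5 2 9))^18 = ((0 15 14 16 2 9)(1 8)(3 7 12 5))^18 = (16)(3 12)(5 7)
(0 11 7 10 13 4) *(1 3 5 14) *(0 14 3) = (0 11 7 10 13 4 14 1)(3 5) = [11, 0, 2, 5, 14, 3, 6, 10, 8, 9, 13, 7, 12, 4, 1]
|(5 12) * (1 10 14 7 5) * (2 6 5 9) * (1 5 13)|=8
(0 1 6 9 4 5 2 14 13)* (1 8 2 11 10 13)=(0 8 2 14 1 6 9 4 5 11 10 13)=[8, 6, 14, 3, 5, 11, 9, 7, 2, 4, 13, 10, 12, 0, 1]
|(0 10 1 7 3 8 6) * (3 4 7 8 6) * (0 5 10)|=6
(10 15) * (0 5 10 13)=(0 5 10 15 13)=[5, 1, 2, 3, 4, 10, 6, 7, 8, 9, 15, 11, 12, 0, 14, 13]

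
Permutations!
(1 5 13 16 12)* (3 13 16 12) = (1 5 16 3 13 12) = [0, 5, 2, 13, 4, 16, 6, 7, 8, 9, 10, 11, 1, 12, 14, 15, 3]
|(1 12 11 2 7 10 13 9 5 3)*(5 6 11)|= 28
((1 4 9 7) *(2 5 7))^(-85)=((1 4 9 2 5 7))^(-85)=(1 7 5 2 9 4)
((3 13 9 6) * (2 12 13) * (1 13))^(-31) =(1 3 13 2 9 12 6)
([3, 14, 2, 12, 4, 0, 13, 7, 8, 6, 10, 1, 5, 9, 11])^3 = (14)(0 5 12 3)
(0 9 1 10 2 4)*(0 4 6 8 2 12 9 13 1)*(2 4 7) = [13, 10, 6, 3, 7, 5, 8, 2, 4, 0, 12, 11, 9, 1] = (0 13 1 10 12 9)(2 6 8 4 7)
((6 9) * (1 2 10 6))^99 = ((1 2 10 6 9))^99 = (1 9 6 10 2)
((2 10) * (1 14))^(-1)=(1 14)(2 10)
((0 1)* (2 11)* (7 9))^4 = (11)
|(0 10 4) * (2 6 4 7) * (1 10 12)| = |(0 12 1 10 7 2 6 4)| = 8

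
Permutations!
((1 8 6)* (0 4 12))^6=((0 4 12)(1 8 6))^6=(12)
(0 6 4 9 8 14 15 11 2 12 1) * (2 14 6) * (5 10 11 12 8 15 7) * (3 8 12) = (0 2 12 1)(3 8 6 4 9 15)(5 10 11 14 7) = [2, 0, 12, 8, 9, 10, 4, 5, 6, 15, 11, 14, 1, 13, 7, 3]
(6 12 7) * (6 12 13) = (6 13)(7 12) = [0, 1, 2, 3, 4, 5, 13, 12, 8, 9, 10, 11, 7, 6]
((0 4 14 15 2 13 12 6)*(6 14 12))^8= (15)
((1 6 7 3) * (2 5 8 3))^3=((1 6 7 2 5 8 3))^3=(1 2 3 7 8 6 5)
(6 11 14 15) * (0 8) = (0 8)(6 11 14 15) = [8, 1, 2, 3, 4, 5, 11, 7, 0, 9, 10, 14, 12, 13, 15, 6]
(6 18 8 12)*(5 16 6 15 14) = (5 16 6 18 8 12 15 14) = [0, 1, 2, 3, 4, 16, 18, 7, 12, 9, 10, 11, 15, 13, 5, 14, 6, 17, 8]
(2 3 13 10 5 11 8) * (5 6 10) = [0, 1, 3, 13, 4, 11, 10, 7, 2, 9, 6, 8, 12, 5] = (2 3 13 5 11 8)(6 10)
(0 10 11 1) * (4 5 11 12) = (0 10 12 4 5 11 1) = [10, 0, 2, 3, 5, 11, 6, 7, 8, 9, 12, 1, 4]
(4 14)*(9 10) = (4 14)(9 10) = [0, 1, 2, 3, 14, 5, 6, 7, 8, 10, 9, 11, 12, 13, 4]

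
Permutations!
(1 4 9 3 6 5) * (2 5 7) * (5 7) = (1 4 9 3 6 5)(2 7) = [0, 4, 7, 6, 9, 1, 5, 2, 8, 3]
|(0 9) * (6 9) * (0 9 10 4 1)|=5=|(0 6 10 4 1)|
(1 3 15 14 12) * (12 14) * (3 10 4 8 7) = (1 10 4 8 7 3 15 12) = [0, 10, 2, 15, 8, 5, 6, 3, 7, 9, 4, 11, 1, 13, 14, 12]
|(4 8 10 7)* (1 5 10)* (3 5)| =7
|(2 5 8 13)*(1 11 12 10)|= |(1 11 12 10)(2 5 8 13)|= 4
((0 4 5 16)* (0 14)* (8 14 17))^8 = (0 4 5 16 17 8 14)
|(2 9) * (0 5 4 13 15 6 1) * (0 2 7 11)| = |(0 5 4 13 15 6 1 2 9 7 11)| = 11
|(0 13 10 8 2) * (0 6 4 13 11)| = |(0 11)(2 6 4 13 10 8)| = 6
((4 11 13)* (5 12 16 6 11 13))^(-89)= (4 13)(5 12 16 6 11)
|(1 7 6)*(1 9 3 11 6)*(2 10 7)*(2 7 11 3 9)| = |(1 7)(2 10 11 6)| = 4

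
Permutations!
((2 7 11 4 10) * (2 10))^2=(2 11)(4 7)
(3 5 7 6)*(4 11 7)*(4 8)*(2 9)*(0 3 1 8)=(0 3 5)(1 8 4 11 7 6)(2 9)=[3, 8, 9, 5, 11, 0, 1, 6, 4, 2, 10, 7]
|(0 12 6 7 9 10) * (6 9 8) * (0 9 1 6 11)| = 14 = |(0 12 1 6 7 8 11)(9 10)|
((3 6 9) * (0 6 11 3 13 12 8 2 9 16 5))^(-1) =((0 6 16 5)(2 9 13 12 8)(3 11))^(-1) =(0 5 16 6)(2 8 12 13 9)(3 11)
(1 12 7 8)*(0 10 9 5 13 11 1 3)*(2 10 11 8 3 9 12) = (0 11 1 2 10 12 7 3)(5 13 8 9) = [11, 2, 10, 0, 4, 13, 6, 3, 9, 5, 12, 1, 7, 8]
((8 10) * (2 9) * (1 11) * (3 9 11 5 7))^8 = (1 5 7 3 9 2 11)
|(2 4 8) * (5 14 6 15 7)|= |(2 4 8)(5 14 6 15 7)|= 15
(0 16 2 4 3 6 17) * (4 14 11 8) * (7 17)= (0 16 2 14 11 8 4 3 6 7 17)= [16, 1, 14, 6, 3, 5, 7, 17, 4, 9, 10, 8, 12, 13, 11, 15, 2, 0]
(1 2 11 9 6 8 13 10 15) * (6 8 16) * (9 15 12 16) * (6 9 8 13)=(1 2 11 15)(6 8)(9 13 10 12 16)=[0, 2, 11, 3, 4, 5, 8, 7, 6, 13, 12, 15, 16, 10, 14, 1, 9]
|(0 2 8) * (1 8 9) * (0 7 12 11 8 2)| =|(1 2 9)(7 12 11 8)| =12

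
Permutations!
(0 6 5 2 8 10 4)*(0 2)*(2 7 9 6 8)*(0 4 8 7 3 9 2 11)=[7, 1, 11, 9, 3, 4, 5, 2, 10, 6, 8, 0]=(0 7 2 11)(3 9 6 5 4)(8 10)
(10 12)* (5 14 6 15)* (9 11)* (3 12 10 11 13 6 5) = (3 12 11 9 13 6 15)(5 14) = [0, 1, 2, 12, 4, 14, 15, 7, 8, 13, 10, 9, 11, 6, 5, 3]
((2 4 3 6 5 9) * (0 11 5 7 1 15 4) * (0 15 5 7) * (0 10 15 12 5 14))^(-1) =((0 11 7 1 14)(2 12 5 9)(3 6 10 15 4))^(-1) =(0 14 1 7 11)(2 9 5 12)(3 4 15 10 6)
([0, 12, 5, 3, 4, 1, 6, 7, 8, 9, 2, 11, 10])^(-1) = [0, 5, 10, 3, 4, 2, 6, 7, 8, 9, 12, 11, 1]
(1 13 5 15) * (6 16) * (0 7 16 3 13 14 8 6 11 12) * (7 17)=(0 17 7 16 11 12)(1 14 8 6 3 13 5 15)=[17, 14, 2, 13, 4, 15, 3, 16, 6, 9, 10, 12, 0, 5, 8, 1, 11, 7]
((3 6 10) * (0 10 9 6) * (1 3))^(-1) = (0 3 1 10)(6 9)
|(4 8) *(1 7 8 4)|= 3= |(1 7 8)|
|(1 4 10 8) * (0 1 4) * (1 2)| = 3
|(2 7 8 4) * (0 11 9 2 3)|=|(0 11 9 2 7 8 4 3)|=8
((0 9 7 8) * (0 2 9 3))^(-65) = ((0 3)(2 9 7 8))^(-65) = (0 3)(2 8 7 9)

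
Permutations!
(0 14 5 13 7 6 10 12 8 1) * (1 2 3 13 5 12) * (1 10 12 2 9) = (0 14 2 3 13 7 6 12 8 9 1) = [14, 0, 3, 13, 4, 5, 12, 6, 9, 1, 10, 11, 8, 7, 2]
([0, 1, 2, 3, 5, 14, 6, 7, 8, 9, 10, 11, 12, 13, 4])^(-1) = [0, 1, 2, 3, 14, 4, 6, 7, 8, 9, 10, 11, 12, 13, 5]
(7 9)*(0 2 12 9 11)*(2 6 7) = (0 6 7 11)(2 12 9) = [6, 1, 12, 3, 4, 5, 7, 11, 8, 2, 10, 0, 9]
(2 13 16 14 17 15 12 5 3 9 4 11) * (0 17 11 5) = (0 17 15 12)(2 13 16 14 11)(3 9 4 5) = [17, 1, 13, 9, 5, 3, 6, 7, 8, 4, 10, 2, 0, 16, 11, 12, 14, 15]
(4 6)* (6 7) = (4 7 6) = [0, 1, 2, 3, 7, 5, 4, 6]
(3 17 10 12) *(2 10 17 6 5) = (17)(2 10 12 3 6 5) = [0, 1, 10, 6, 4, 2, 5, 7, 8, 9, 12, 11, 3, 13, 14, 15, 16, 17]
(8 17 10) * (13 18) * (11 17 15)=[0, 1, 2, 3, 4, 5, 6, 7, 15, 9, 8, 17, 12, 18, 14, 11, 16, 10, 13]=(8 15 11 17 10)(13 18)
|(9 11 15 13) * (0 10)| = 4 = |(0 10)(9 11 15 13)|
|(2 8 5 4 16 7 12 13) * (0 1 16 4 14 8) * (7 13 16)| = 21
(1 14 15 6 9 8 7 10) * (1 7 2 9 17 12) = [0, 14, 9, 3, 4, 5, 17, 10, 2, 8, 7, 11, 1, 13, 15, 6, 16, 12] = (1 14 15 6 17 12)(2 9 8)(7 10)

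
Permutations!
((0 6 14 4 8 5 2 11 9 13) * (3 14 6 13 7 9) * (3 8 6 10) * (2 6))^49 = (0 13)(2 6 4 5 14 8 3 11 10)(7 9)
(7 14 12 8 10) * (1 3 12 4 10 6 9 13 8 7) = (1 3 12 7 14 4 10)(6 9 13 8) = [0, 3, 2, 12, 10, 5, 9, 14, 6, 13, 1, 11, 7, 8, 4]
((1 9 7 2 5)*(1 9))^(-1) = (2 7 9 5)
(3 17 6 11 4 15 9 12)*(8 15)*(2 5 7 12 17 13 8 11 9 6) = [0, 1, 5, 13, 11, 7, 9, 12, 15, 17, 10, 4, 3, 8, 14, 6, 16, 2] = (2 5 7 12 3 13 8 15 6 9 17)(4 11)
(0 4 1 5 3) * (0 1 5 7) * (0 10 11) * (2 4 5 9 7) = (0 5 3 1 2 4 9 7 10 11) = [5, 2, 4, 1, 9, 3, 6, 10, 8, 7, 11, 0]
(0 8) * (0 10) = (0 8 10) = [8, 1, 2, 3, 4, 5, 6, 7, 10, 9, 0]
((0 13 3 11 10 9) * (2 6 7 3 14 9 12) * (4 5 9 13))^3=((0 4 5 9)(2 6 7 3 11 10 12)(13 14))^3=(0 9 5 4)(2 3 12 7 10 6 11)(13 14)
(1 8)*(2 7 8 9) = (1 9 2 7 8) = [0, 9, 7, 3, 4, 5, 6, 8, 1, 2]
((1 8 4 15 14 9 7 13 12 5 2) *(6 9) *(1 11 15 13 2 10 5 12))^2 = (1 4)(2 15 6 7 11 14 9)(8 13)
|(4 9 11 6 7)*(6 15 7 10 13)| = 15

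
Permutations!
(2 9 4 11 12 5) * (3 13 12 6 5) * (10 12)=(2 9 4 11 6 5)(3 13 10 12)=[0, 1, 9, 13, 11, 2, 5, 7, 8, 4, 12, 6, 3, 10]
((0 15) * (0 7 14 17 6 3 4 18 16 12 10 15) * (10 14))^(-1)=((3 4 18 16 12 14 17 6)(7 10 15))^(-1)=(3 6 17 14 12 16 18 4)(7 15 10)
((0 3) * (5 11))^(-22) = ((0 3)(5 11))^(-22) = (11)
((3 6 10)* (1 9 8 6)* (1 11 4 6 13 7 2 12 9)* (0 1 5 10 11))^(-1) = (0 3 10 5 1)(2 7 13 8 9 12)(4 11 6) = ((0 1 5 10 3)(2 12 9 8 13 7)(4 6 11))^(-1)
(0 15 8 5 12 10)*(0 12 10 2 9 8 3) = (0 15 3)(2 9 8 5 10 12) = [15, 1, 9, 0, 4, 10, 6, 7, 5, 8, 12, 11, 2, 13, 14, 3]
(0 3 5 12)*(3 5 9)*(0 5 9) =(0 9 3)(5 12) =[9, 1, 2, 0, 4, 12, 6, 7, 8, 3, 10, 11, 5]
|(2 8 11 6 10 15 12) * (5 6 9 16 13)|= |(2 8 11 9 16 13 5 6 10 15 12)|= 11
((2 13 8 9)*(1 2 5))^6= (13)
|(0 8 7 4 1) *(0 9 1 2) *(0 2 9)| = 6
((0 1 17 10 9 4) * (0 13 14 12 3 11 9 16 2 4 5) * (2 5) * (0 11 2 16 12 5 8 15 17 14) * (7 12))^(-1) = (0 13 4 2 3 12 7 10 17 15 8 16 9 11 5 14 1)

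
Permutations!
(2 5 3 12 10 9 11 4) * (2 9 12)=(2 5 3)(4 9 11)(10 12)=[0, 1, 5, 2, 9, 3, 6, 7, 8, 11, 12, 4, 10]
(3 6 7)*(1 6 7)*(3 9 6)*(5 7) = (1 3 5 7 9 6) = [0, 3, 2, 5, 4, 7, 1, 9, 8, 6]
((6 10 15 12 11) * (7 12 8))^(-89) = ((6 10 15 8 7 12 11))^(-89) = (6 15 7 11 10 8 12)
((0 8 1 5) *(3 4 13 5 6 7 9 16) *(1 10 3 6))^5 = (0 13 3 8 5 4 10)(6 7 9 16)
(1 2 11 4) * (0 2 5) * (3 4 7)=(0 2 11 7 3 4 1 5)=[2, 5, 11, 4, 1, 0, 6, 3, 8, 9, 10, 7]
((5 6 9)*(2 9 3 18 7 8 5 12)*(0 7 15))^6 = (0 18 6 8)(3 5 7 15)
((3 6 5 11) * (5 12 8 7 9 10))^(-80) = (3 6 12 8 7 9 10 5 11)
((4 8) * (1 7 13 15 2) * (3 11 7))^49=(15)(4 8)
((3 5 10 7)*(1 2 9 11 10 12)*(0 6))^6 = (1 3 11)(2 5 10)(7 9 12)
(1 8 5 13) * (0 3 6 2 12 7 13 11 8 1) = (0 3 6 2 12 7 13)(5 11 8) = [3, 1, 12, 6, 4, 11, 2, 13, 5, 9, 10, 8, 7, 0]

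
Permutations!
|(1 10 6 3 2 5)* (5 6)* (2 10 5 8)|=10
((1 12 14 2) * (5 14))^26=(1 12 5 14 2)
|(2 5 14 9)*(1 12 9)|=|(1 12 9 2 5 14)|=6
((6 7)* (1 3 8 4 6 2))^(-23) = (1 7 4 3 2 6 8)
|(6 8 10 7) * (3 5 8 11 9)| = 8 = |(3 5 8 10 7 6 11 9)|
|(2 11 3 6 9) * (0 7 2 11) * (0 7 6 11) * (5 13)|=6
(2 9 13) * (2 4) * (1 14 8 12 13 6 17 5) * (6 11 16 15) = (1 14 8 12 13 4 2 9 11 16 15 6 17 5) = [0, 14, 9, 3, 2, 1, 17, 7, 12, 11, 10, 16, 13, 4, 8, 6, 15, 5]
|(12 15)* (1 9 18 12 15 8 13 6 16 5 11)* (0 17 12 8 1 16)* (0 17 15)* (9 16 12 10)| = 70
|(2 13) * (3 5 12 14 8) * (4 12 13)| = 8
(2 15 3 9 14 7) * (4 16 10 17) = (2 15 3 9 14 7)(4 16 10 17) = [0, 1, 15, 9, 16, 5, 6, 2, 8, 14, 17, 11, 12, 13, 7, 3, 10, 4]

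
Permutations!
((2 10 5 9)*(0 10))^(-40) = ((0 10 5 9 2))^(-40) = (10)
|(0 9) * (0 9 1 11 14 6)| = 5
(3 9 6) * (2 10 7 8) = (2 10 7 8)(3 9 6) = [0, 1, 10, 9, 4, 5, 3, 8, 2, 6, 7]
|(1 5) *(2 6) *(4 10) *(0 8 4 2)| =6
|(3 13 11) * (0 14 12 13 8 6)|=8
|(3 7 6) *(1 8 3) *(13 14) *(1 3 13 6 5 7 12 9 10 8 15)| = |(1 15)(3 12 9 10 8 13 14 6)(5 7)| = 8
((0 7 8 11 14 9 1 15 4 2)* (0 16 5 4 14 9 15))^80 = ((0 7 8 11 9 1)(2 16 5 4)(14 15))^80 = (16)(0 8 9)(1 7 11)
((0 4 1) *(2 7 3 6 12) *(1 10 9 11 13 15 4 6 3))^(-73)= ((0 6 12 2 7 1)(4 10 9 11 13 15))^(-73)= (0 1 7 2 12 6)(4 15 13 11 9 10)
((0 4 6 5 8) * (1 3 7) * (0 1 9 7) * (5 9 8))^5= (0 8 6 3 7 4 1 9)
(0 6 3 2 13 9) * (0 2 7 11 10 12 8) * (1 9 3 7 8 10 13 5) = (0 6 7 11 13 3 8)(1 9 2 5)(10 12) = [6, 9, 5, 8, 4, 1, 7, 11, 0, 2, 12, 13, 10, 3]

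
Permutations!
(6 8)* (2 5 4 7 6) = (2 5 4 7 6 8) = [0, 1, 5, 3, 7, 4, 8, 6, 2]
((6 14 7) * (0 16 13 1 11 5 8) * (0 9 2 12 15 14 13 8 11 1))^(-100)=((0 16 8 9 2 12 15 14 7 6 13)(5 11))^(-100)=(0 13 6 7 14 15 12 2 9 8 16)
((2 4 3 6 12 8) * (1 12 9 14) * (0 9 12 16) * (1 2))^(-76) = ((0 9 14 2 4 3 6 12 8 1 16))^(-76) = (0 9 14 2 4 3 6 12 8 1 16)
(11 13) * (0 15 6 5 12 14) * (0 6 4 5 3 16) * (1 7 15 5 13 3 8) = (0 5 12 14 6 8 1 7 15 4 13 11 3 16) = [5, 7, 2, 16, 13, 12, 8, 15, 1, 9, 10, 3, 14, 11, 6, 4, 0]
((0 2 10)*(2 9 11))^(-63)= (0 11 10 9 2)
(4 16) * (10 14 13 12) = (4 16)(10 14 13 12) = [0, 1, 2, 3, 16, 5, 6, 7, 8, 9, 14, 11, 10, 12, 13, 15, 4]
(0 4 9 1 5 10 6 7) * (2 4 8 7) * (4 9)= (0 8 7)(1 5 10 6 2 9)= [8, 5, 9, 3, 4, 10, 2, 0, 7, 1, 6]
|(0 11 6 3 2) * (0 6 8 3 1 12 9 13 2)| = |(0 11 8 3)(1 12 9 13 2 6)| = 12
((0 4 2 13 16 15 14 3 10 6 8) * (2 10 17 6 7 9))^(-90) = ((0 4 10 7 9 2 13 16 15 14 3 17 6 8))^(-90) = (0 15 10 3 9 6 13)(2 8 16 4 14 7 17)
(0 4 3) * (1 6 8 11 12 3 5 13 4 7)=(0 7 1 6 8 11 12 3)(4 5 13)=[7, 6, 2, 0, 5, 13, 8, 1, 11, 9, 10, 12, 3, 4]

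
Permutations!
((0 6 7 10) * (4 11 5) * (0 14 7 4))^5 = (7 14 10)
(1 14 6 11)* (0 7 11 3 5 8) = (0 7 11 1 14 6 3 5 8) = [7, 14, 2, 5, 4, 8, 3, 11, 0, 9, 10, 1, 12, 13, 6]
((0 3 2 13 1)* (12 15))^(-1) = (0 1 13 2 3)(12 15)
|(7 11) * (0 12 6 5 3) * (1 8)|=10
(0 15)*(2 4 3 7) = (0 15)(2 4 3 7) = [15, 1, 4, 7, 3, 5, 6, 2, 8, 9, 10, 11, 12, 13, 14, 0]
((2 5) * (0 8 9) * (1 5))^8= ((0 8 9)(1 5 2))^8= (0 9 8)(1 2 5)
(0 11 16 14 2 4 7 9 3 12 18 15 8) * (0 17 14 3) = (0 11 16 3 12 18 15 8 17 14 2 4 7 9) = [11, 1, 4, 12, 7, 5, 6, 9, 17, 0, 10, 16, 18, 13, 2, 8, 3, 14, 15]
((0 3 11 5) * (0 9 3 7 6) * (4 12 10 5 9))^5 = (0 6 7)(3 9 11)(4 12 10 5)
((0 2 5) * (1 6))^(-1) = (0 5 2)(1 6)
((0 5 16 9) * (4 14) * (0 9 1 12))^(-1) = ((0 5 16 1 12)(4 14))^(-1) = (0 12 1 16 5)(4 14)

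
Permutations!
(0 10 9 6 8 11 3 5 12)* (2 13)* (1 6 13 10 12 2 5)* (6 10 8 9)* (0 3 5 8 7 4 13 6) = [12, 10, 7, 1, 13, 2, 9, 4, 11, 6, 0, 5, 3, 8] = (0 12 3 1 10)(2 7 4 13 8 11 5)(6 9)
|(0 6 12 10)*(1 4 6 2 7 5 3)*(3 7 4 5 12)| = |(0 2 4 6 3 1 5 7 12 10)| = 10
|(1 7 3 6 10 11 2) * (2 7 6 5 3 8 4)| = 8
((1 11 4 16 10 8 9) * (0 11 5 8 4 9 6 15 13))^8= (0 13 15 6 8 5 1 9 11)(4 10 16)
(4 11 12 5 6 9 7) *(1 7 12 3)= (1 7 4 11 3)(5 6 9 12)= [0, 7, 2, 1, 11, 6, 9, 4, 8, 12, 10, 3, 5]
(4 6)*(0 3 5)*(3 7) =(0 7 3 5)(4 6) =[7, 1, 2, 5, 6, 0, 4, 3]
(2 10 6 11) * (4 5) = (2 10 6 11)(4 5) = [0, 1, 10, 3, 5, 4, 11, 7, 8, 9, 6, 2]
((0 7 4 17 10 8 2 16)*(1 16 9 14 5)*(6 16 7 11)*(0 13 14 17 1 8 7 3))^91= ((0 11 6 16 13 14 5 8 2 9 17 10 7 4 1 3))^91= (0 10 5 11 7 8 6 4 2 16 1 9 13 3 17 14)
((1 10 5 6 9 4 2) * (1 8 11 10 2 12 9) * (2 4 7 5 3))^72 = ((1 4 12 9 7 5 6)(2 8 11 10 3))^72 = (1 12 7 6 4 9 5)(2 11 3 8 10)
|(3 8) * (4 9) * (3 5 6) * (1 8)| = |(1 8 5 6 3)(4 9)| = 10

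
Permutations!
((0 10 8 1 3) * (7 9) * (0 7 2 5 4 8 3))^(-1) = ((0 10 3 7 9 2 5 4 8 1))^(-1) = (0 1 8 4 5 2 9 7 3 10)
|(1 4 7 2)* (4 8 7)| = |(1 8 7 2)| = 4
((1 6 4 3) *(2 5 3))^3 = (1 2)(3 4)(5 6) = ((1 6 4 2 5 3))^3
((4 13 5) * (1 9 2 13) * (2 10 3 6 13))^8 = ((1 9 10 3 6 13 5 4))^8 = (13)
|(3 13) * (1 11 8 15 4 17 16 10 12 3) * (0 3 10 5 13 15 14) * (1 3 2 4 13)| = 30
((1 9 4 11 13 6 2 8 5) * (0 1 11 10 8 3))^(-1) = (0 3 2 6 13 11 5 8 10 4 9 1)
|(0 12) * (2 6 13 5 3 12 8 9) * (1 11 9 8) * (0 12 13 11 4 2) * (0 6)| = 12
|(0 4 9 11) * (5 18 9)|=|(0 4 5 18 9 11)|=6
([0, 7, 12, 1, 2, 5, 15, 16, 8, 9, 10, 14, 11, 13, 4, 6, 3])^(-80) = [0, 1, 2, 3, 4, 5, 6, 7, 8, 9, 10, 11, 12, 13, 14, 15, 16]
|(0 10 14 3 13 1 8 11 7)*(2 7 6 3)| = 30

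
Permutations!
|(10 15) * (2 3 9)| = 6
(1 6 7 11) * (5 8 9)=(1 6 7 11)(5 8 9)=[0, 6, 2, 3, 4, 8, 7, 11, 9, 5, 10, 1]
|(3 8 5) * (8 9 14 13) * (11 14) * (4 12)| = 14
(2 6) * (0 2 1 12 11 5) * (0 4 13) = (0 2 6 1 12 11 5 4 13) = [2, 12, 6, 3, 13, 4, 1, 7, 8, 9, 10, 5, 11, 0]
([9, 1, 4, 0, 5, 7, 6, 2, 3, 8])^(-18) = [8, 1, 5, 9, 7, 2, 6, 4, 0, 3]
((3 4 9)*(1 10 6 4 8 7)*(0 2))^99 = (0 2)(1 4 8 10 9 7 6 3)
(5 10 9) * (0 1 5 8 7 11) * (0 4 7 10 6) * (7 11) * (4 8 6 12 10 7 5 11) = (0 1 11 8 7 5 12 10 9 6) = [1, 11, 2, 3, 4, 12, 0, 5, 7, 6, 9, 8, 10]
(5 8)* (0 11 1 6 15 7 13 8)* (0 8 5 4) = (0 11 1 6 15 7 13 5 8 4) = [11, 6, 2, 3, 0, 8, 15, 13, 4, 9, 10, 1, 12, 5, 14, 7]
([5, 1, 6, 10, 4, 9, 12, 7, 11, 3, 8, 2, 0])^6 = [11, 1, 3, 12, 4, 2, 10, 7, 5, 6, 0, 9, 8]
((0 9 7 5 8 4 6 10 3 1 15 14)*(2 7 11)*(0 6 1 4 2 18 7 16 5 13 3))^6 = (0 3 10 13 6 7 14 18 15 11 1 9 4)(2 5)(8 16)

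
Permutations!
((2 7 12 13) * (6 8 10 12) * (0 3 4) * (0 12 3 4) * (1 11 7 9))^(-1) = ((0 4 12 13 2 9 1 11 7 6 8 10 3))^(-1) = (0 3 10 8 6 7 11 1 9 2 13 12 4)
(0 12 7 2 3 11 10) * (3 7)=[12, 1, 7, 11, 4, 5, 6, 2, 8, 9, 0, 10, 3]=(0 12 3 11 10)(2 7)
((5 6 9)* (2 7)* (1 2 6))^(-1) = (1 5 9 6 7 2)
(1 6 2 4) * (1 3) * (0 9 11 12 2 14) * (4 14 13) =(0 9 11 12 2 14)(1 6 13 4 3) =[9, 6, 14, 1, 3, 5, 13, 7, 8, 11, 10, 12, 2, 4, 0]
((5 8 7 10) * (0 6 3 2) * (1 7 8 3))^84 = (0 10)(1 3)(2 7)(5 6)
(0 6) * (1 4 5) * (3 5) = [6, 4, 2, 5, 3, 1, 0] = (0 6)(1 4 3 5)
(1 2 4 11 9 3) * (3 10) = [0, 2, 4, 1, 11, 5, 6, 7, 8, 10, 3, 9] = (1 2 4 11 9 10 3)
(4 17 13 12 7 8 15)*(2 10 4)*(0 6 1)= (0 6 1)(2 10 4 17 13 12 7 8 15)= [6, 0, 10, 3, 17, 5, 1, 8, 15, 9, 4, 11, 7, 12, 14, 2, 16, 13]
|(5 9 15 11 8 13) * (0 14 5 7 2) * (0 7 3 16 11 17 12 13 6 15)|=36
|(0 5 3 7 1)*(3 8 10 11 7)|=|(0 5 8 10 11 7 1)|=7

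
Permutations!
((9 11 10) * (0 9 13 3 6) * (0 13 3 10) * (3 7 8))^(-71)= (0 9 11)(3 6 13 10 7 8)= ((0 9 11)(3 6 13 10 7 8))^(-71)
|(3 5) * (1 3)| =3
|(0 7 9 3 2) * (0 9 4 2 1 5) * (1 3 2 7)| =6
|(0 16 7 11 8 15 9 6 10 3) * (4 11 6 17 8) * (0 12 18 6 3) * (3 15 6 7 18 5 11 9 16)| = |(0 3 12 5 11 4 9 17 8 6 10)(7 15 16 18)| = 44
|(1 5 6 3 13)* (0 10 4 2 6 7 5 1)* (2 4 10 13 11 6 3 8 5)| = |(0 13)(2 3 11 6 8 5 7)| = 14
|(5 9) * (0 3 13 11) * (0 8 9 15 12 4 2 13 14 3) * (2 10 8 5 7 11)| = 18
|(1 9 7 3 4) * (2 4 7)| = 4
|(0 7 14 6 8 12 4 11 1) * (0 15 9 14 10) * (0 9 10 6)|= |(0 7 6 8 12 4 11 1 15 10 9 14)|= 12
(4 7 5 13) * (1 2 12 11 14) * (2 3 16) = (1 3 16 2 12 11 14)(4 7 5 13) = [0, 3, 12, 16, 7, 13, 6, 5, 8, 9, 10, 14, 11, 4, 1, 15, 2]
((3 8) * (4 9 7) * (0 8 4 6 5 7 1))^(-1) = (0 1 9 4 3 8)(5 6 7)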